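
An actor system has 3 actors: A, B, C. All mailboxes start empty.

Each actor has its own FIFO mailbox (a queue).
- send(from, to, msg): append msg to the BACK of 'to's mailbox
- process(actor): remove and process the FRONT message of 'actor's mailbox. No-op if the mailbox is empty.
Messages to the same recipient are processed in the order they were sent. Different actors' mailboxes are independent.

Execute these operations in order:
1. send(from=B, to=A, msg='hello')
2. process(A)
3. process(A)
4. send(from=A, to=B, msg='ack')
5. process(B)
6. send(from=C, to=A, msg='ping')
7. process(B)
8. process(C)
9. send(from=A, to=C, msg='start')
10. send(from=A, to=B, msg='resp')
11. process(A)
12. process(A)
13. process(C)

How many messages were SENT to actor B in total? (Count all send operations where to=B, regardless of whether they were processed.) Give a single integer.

After 1 (send(from=B, to=A, msg='hello')): A:[hello] B:[] C:[]
After 2 (process(A)): A:[] B:[] C:[]
After 3 (process(A)): A:[] B:[] C:[]
After 4 (send(from=A, to=B, msg='ack')): A:[] B:[ack] C:[]
After 5 (process(B)): A:[] B:[] C:[]
After 6 (send(from=C, to=A, msg='ping')): A:[ping] B:[] C:[]
After 7 (process(B)): A:[ping] B:[] C:[]
After 8 (process(C)): A:[ping] B:[] C:[]
After 9 (send(from=A, to=C, msg='start')): A:[ping] B:[] C:[start]
After 10 (send(from=A, to=B, msg='resp')): A:[ping] B:[resp] C:[start]
After 11 (process(A)): A:[] B:[resp] C:[start]
After 12 (process(A)): A:[] B:[resp] C:[start]
After 13 (process(C)): A:[] B:[resp] C:[]

Answer: 2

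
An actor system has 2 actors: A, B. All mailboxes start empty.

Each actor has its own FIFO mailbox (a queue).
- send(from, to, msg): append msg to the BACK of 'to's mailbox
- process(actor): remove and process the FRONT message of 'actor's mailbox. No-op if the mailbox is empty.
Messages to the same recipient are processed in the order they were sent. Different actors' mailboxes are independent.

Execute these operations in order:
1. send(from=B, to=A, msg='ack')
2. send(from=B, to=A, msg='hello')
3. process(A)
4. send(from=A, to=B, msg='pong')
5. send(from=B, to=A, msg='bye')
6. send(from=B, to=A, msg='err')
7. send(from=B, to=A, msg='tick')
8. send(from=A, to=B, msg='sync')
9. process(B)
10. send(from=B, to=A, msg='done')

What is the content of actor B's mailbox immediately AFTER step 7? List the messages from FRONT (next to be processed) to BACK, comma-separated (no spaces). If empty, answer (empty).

After 1 (send(from=B, to=A, msg='ack')): A:[ack] B:[]
After 2 (send(from=B, to=A, msg='hello')): A:[ack,hello] B:[]
After 3 (process(A)): A:[hello] B:[]
After 4 (send(from=A, to=B, msg='pong')): A:[hello] B:[pong]
After 5 (send(from=B, to=A, msg='bye')): A:[hello,bye] B:[pong]
After 6 (send(from=B, to=A, msg='err')): A:[hello,bye,err] B:[pong]
After 7 (send(from=B, to=A, msg='tick')): A:[hello,bye,err,tick] B:[pong]

pong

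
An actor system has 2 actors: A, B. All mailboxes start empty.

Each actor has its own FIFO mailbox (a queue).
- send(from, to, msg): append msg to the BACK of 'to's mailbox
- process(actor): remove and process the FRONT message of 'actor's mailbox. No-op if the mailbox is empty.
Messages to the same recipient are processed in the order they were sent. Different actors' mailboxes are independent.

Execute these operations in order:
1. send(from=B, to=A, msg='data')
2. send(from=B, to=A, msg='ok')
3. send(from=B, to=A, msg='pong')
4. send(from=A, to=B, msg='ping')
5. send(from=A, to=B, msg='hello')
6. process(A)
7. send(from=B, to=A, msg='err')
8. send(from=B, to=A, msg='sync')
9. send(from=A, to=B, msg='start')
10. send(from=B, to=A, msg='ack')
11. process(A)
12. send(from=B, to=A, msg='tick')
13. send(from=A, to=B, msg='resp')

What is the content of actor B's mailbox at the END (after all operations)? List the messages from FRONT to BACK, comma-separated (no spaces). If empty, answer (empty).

Answer: ping,hello,start,resp

Derivation:
After 1 (send(from=B, to=A, msg='data')): A:[data] B:[]
After 2 (send(from=B, to=A, msg='ok')): A:[data,ok] B:[]
After 3 (send(from=B, to=A, msg='pong')): A:[data,ok,pong] B:[]
After 4 (send(from=A, to=B, msg='ping')): A:[data,ok,pong] B:[ping]
After 5 (send(from=A, to=B, msg='hello')): A:[data,ok,pong] B:[ping,hello]
After 6 (process(A)): A:[ok,pong] B:[ping,hello]
After 7 (send(from=B, to=A, msg='err')): A:[ok,pong,err] B:[ping,hello]
After 8 (send(from=B, to=A, msg='sync')): A:[ok,pong,err,sync] B:[ping,hello]
After 9 (send(from=A, to=B, msg='start')): A:[ok,pong,err,sync] B:[ping,hello,start]
After 10 (send(from=B, to=A, msg='ack')): A:[ok,pong,err,sync,ack] B:[ping,hello,start]
After 11 (process(A)): A:[pong,err,sync,ack] B:[ping,hello,start]
After 12 (send(from=B, to=A, msg='tick')): A:[pong,err,sync,ack,tick] B:[ping,hello,start]
After 13 (send(from=A, to=B, msg='resp')): A:[pong,err,sync,ack,tick] B:[ping,hello,start,resp]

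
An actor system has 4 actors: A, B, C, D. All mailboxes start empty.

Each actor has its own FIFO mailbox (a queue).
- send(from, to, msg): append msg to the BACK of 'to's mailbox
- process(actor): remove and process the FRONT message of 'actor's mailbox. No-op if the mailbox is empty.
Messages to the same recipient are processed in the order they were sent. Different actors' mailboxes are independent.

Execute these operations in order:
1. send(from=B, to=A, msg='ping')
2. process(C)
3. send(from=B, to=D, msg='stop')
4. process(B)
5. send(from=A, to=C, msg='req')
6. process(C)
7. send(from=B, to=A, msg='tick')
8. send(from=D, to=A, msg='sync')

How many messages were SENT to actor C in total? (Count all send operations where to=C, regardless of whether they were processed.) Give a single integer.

After 1 (send(from=B, to=A, msg='ping')): A:[ping] B:[] C:[] D:[]
After 2 (process(C)): A:[ping] B:[] C:[] D:[]
After 3 (send(from=B, to=D, msg='stop')): A:[ping] B:[] C:[] D:[stop]
After 4 (process(B)): A:[ping] B:[] C:[] D:[stop]
After 5 (send(from=A, to=C, msg='req')): A:[ping] B:[] C:[req] D:[stop]
After 6 (process(C)): A:[ping] B:[] C:[] D:[stop]
After 7 (send(from=B, to=A, msg='tick')): A:[ping,tick] B:[] C:[] D:[stop]
After 8 (send(from=D, to=A, msg='sync')): A:[ping,tick,sync] B:[] C:[] D:[stop]

Answer: 1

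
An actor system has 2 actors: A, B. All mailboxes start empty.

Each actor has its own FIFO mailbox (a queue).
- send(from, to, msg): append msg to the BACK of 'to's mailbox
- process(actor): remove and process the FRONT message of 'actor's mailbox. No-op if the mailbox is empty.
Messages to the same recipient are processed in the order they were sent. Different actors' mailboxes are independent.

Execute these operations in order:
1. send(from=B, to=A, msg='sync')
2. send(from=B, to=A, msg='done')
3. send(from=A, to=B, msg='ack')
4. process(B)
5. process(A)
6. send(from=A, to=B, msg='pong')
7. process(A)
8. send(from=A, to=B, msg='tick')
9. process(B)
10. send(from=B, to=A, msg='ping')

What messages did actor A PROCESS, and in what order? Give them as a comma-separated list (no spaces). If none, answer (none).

After 1 (send(from=B, to=A, msg='sync')): A:[sync] B:[]
After 2 (send(from=B, to=A, msg='done')): A:[sync,done] B:[]
After 3 (send(from=A, to=B, msg='ack')): A:[sync,done] B:[ack]
After 4 (process(B)): A:[sync,done] B:[]
After 5 (process(A)): A:[done] B:[]
After 6 (send(from=A, to=B, msg='pong')): A:[done] B:[pong]
After 7 (process(A)): A:[] B:[pong]
After 8 (send(from=A, to=B, msg='tick')): A:[] B:[pong,tick]
After 9 (process(B)): A:[] B:[tick]
After 10 (send(from=B, to=A, msg='ping')): A:[ping] B:[tick]

Answer: sync,done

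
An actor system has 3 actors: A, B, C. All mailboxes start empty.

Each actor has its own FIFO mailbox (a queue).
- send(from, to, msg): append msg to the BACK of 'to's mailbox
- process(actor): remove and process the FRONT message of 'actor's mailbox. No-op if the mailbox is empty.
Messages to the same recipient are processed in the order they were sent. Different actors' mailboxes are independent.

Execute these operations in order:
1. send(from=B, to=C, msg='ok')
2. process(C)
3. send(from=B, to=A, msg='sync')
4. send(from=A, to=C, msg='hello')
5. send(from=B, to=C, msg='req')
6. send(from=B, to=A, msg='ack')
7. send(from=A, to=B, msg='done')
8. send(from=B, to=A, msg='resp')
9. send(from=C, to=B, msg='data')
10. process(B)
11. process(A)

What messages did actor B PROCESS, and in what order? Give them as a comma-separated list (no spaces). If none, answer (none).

Answer: done

Derivation:
After 1 (send(from=B, to=C, msg='ok')): A:[] B:[] C:[ok]
After 2 (process(C)): A:[] B:[] C:[]
After 3 (send(from=B, to=A, msg='sync')): A:[sync] B:[] C:[]
After 4 (send(from=A, to=C, msg='hello')): A:[sync] B:[] C:[hello]
After 5 (send(from=B, to=C, msg='req')): A:[sync] B:[] C:[hello,req]
After 6 (send(from=B, to=A, msg='ack')): A:[sync,ack] B:[] C:[hello,req]
After 7 (send(from=A, to=B, msg='done')): A:[sync,ack] B:[done] C:[hello,req]
After 8 (send(from=B, to=A, msg='resp')): A:[sync,ack,resp] B:[done] C:[hello,req]
After 9 (send(from=C, to=B, msg='data')): A:[sync,ack,resp] B:[done,data] C:[hello,req]
After 10 (process(B)): A:[sync,ack,resp] B:[data] C:[hello,req]
After 11 (process(A)): A:[ack,resp] B:[data] C:[hello,req]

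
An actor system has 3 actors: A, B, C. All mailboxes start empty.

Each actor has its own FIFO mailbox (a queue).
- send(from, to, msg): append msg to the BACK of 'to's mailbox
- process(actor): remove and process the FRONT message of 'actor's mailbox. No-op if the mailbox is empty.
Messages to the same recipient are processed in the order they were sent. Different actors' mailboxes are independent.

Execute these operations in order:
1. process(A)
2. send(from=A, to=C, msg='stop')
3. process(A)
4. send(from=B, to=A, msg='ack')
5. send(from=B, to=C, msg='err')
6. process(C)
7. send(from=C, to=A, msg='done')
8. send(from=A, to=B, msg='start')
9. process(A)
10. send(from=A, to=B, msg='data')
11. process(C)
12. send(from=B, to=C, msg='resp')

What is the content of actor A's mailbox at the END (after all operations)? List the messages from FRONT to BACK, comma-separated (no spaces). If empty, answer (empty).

After 1 (process(A)): A:[] B:[] C:[]
After 2 (send(from=A, to=C, msg='stop')): A:[] B:[] C:[stop]
After 3 (process(A)): A:[] B:[] C:[stop]
After 4 (send(from=B, to=A, msg='ack')): A:[ack] B:[] C:[stop]
After 5 (send(from=B, to=C, msg='err')): A:[ack] B:[] C:[stop,err]
After 6 (process(C)): A:[ack] B:[] C:[err]
After 7 (send(from=C, to=A, msg='done')): A:[ack,done] B:[] C:[err]
After 8 (send(from=A, to=B, msg='start')): A:[ack,done] B:[start] C:[err]
After 9 (process(A)): A:[done] B:[start] C:[err]
After 10 (send(from=A, to=B, msg='data')): A:[done] B:[start,data] C:[err]
After 11 (process(C)): A:[done] B:[start,data] C:[]
After 12 (send(from=B, to=C, msg='resp')): A:[done] B:[start,data] C:[resp]

Answer: done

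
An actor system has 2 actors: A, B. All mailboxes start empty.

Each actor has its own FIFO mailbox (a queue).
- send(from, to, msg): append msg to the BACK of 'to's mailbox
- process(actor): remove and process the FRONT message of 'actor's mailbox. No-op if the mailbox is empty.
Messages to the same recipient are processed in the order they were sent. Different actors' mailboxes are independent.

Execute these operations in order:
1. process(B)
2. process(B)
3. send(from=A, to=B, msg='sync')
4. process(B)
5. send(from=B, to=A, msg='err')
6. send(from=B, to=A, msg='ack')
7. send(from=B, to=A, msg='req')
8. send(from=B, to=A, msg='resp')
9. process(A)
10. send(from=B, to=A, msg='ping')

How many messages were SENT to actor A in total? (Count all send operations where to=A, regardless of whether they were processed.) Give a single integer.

After 1 (process(B)): A:[] B:[]
After 2 (process(B)): A:[] B:[]
After 3 (send(from=A, to=B, msg='sync')): A:[] B:[sync]
After 4 (process(B)): A:[] B:[]
After 5 (send(from=B, to=A, msg='err')): A:[err] B:[]
After 6 (send(from=B, to=A, msg='ack')): A:[err,ack] B:[]
After 7 (send(from=B, to=A, msg='req')): A:[err,ack,req] B:[]
After 8 (send(from=B, to=A, msg='resp')): A:[err,ack,req,resp] B:[]
After 9 (process(A)): A:[ack,req,resp] B:[]
After 10 (send(from=B, to=A, msg='ping')): A:[ack,req,resp,ping] B:[]

Answer: 5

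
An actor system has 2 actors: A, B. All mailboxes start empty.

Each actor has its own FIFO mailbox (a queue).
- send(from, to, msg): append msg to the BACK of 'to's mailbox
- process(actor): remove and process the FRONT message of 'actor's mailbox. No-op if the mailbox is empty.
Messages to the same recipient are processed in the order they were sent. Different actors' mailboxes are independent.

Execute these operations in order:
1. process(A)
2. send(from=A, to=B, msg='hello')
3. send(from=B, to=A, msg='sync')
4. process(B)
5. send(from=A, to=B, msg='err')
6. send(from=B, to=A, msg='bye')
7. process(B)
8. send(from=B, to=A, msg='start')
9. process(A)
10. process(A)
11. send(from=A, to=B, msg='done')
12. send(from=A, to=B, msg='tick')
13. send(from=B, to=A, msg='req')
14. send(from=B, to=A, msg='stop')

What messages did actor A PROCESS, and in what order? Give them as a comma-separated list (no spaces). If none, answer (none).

After 1 (process(A)): A:[] B:[]
After 2 (send(from=A, to=B, msg='hello')): A:[] B:[hello]
After 3 (send(from=B, to=A, msg='sync')): A:[sync] B:[hello]
After 4 (process(B)): A:[sync] B:[]
After 5 (send(from=A, to=B, msg='err')): A:[sync] B:[err]
After 6 (send(from=B, to=A, msg='bye')): A:[sync,bye] B:[err]
After 7 (process(B)): A:[sync,bye] B:[]
After 8 (send(from=B, to=A, msg='start')): A:[sync,bye,start] B:[]
After 9 (process(A)): A:[bye,start] B:[]
After 10 (process(A)): A:[start] B:[]
After 11 (send(from=A, to=B, msg='done')): A:[start] B:[done]
After 12 (send(from=A, to=B, msg='tick')): A:[start] B:[done,tick]
After 13 (send(from=B, to=A, msg='req')): A:[start,req] B:[done,tick]
After 14 (send(from=B, to=A, msg='stop')): A:[start,req,stop] B:[done,tick]

Answer: sync,bye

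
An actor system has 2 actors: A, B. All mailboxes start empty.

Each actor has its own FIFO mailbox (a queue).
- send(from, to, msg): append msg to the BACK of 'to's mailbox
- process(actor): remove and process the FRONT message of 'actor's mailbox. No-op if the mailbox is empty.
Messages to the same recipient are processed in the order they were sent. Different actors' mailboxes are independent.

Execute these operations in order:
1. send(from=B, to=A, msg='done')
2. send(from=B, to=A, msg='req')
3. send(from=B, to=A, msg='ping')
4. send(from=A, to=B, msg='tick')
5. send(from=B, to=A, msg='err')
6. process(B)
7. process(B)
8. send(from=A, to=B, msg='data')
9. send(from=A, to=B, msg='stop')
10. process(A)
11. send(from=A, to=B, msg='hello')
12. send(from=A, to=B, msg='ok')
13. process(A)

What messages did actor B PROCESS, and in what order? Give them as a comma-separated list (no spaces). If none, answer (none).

After 1 (send(from=B, to=A, msg='done')): A:[done] B:[]
After 2 (send(from=B, to=A, msg='req')): A:[done,req] B:[]
After 3 (send(from=B, to=A, msg='ping')): A:[done,req,ping] B:[]
After 4 (send(from=A, to=B, msg='tick')): A:[done,req,ping] B:[tick]
After 5 (send(from=B, to=A, msg='err')): A:[done,req,ping,err] B:[tick]
After 6 (process(B)): A:[done,req,ping,err] B:[]
After 7 (process(B)): A:[done,req,ping,err] B:[]
After 8 (send(from=A, to=B, msg='data')): A:[done,req,ping,err] B:[data]
After 9 (send(from=A, to=B, msg='stop')): A:[done,req,ping,err] B:[data,stop]
After 10 (process(A)): A:[req,ping,err] B:[data,stop]
After 11 (send(from=A, to=B, msg='hello')): A:[req,ping,err] B:[data,stop,hello]
After 12 (send(from=A, to=B, msg='ok')): A:[req,ping,err] B:[data,stop,hello,ok]
After 13 (process(A)): A:[ping,err] B:[data,stop,hello,ok]

Answer: tick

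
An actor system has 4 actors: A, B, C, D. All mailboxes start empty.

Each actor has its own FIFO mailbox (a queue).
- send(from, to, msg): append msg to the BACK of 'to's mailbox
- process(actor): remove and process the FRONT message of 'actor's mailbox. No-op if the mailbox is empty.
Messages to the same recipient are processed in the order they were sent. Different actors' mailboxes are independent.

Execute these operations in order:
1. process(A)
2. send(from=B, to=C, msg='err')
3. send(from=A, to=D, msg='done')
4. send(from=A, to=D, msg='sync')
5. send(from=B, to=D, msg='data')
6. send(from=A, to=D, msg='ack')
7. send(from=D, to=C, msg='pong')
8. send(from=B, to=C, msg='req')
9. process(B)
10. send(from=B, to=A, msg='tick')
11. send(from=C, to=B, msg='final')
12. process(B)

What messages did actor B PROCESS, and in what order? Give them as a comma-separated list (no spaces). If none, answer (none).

Answer: final

Derivation:
After 1 (process(A)): A:[] B:[] C:[] D:[]
After 2 (send(from=B, to=C, msg='err')): A:[] B:[] C:[err] D:[]
After 3 (send(from=A, to=D, msg='done')): A:[] B:[] C:[err] D:[done]
After 4 (send(from=A, to=D, msg='sync')): A:[] B:[] C:[err] D:[done,sync]
After 5 (send(from=B, to=D, msg='data')): A:[] B:[] C:[err] D:[done,sync,data]
After 6 (send(from=A, to=D, msg='ack')): A:[] B:[] C:[err] D:[done,sync,data,ack]
After 7 (send(from=D, to=C, msg='pong')): A:[] B:[] C:[err,pong] D:[done,sync,data,ack]
After 8 (send(from=B, to=C, msg='req')): A:[] B:[] C:[err,pong,req] D:[done,sync,data,ack]
After 9 (process(B)): A:[] B:[] C:[err,pong,req] D:[done,sync,data,ack]
After 10 (send(from=B, to=A, msg='tick')): A:[tick] B:[] C:[err,pong,req] D:[done,sync,data,ack]
After 11 (send(from=C, to=B, msg='final')): A:[tick] B:[final] C:[err,pong,req] D:[done,sync,data,ack]
After 12 (process(B)): A:[tick] B:[] C:[err,pong,req] D:[done,sync,data,ack]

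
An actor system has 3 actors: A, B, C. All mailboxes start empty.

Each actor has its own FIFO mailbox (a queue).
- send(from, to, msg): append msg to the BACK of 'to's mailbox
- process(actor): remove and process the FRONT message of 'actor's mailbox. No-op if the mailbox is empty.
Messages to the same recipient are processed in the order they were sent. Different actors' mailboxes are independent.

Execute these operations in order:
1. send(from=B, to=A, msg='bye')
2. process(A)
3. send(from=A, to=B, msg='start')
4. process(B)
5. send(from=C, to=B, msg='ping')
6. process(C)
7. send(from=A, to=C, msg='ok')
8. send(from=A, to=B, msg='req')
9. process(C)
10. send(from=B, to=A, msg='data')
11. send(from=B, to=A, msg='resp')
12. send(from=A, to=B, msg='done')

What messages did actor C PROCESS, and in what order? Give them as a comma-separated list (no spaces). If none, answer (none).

After 1 (send(from=B, to=A, msg='bye')): A:[bye] B:[] C:[]
After 2 (process(A)): A:[] B:[] C:[]
After 3 (send(from=A, to=B, msg='start')): A:[] B:[start] C:[]
After 4 (process(B)): A:[] B:[] C:[]
After 5 (send(from=C, to=B, msg='ping')): A:[] B:[ping] C:[]
After 6 (process(C)): A:[] B:[ping] C:[]
After 7 (send(from=A, to=C, msg='ok')): A:[] B:[ping] C:[ok]
After 8 (send(from=A, to=B, msg='req')): A:[] B:[ping,req] C:[ok]
After 9 (process(C)): A:[] B:[ping,req] C:[]
After 10 (send(from=B, to=A, msg='data')): A:[data] B:[ping,req] C:[]
After 11 (send(from=B, to=A, msg='resp')): A:[data,resp] B:[ping,req] C:[]
After 12 (send(from=A, to=B, msg='done')): A:[data,resp] B:[ping,req,done] C:[]

Answer: ok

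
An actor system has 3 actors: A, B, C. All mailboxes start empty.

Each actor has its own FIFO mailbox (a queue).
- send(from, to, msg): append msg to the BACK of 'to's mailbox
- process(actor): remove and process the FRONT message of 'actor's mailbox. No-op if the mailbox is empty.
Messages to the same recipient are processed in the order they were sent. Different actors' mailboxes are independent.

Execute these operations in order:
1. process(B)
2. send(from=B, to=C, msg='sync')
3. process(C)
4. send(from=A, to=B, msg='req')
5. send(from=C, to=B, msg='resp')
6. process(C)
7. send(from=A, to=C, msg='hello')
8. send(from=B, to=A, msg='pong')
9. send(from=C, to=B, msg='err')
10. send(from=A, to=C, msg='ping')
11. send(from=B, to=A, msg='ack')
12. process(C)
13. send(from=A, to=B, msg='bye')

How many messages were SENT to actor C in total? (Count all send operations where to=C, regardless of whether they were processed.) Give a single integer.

After 1 (process(B)): A:[] B:[] C:[]
After 2 (send(from=B, to=C, msg='sync')): A:[] B:[] C:[sync]
After 3 (process(C)): A:[] B:[] C:[]
After 4 (send(from=A, to=B, msg='req')): A:[] B:[req] C:[]
After 5 (send(from=C, to=B, msg='resp')): A:[] B:[req,resp] C:[]
After 6 (process(C)): A:[] B:[req,resp] C:[]
After 7 (send(from=A, to=C, msg='hello')): A:[] B:[req,resp] C:[hello]
After 8 (send(from=B, to=A, msg='pong')): A:[pong] B:[req,resp] C:[hello]
After 9 (send(from=C, to=B, msg='err')): A:[pong] B:[req,resp,err] C:[hello]
After 10 (send(from=A, to=C, msg='ping')): A:[pong] B:[req,resp,err] C:[hello,ping]
After 11 (send(from=B, to=A, msg='ack')): A:[pong,ack] B:[req,resp,err] C:[hello,ping]
After 12 (process(C)): A:[pong,ack] B:[req,resp,err] C:[ping]
After 13 (send(from=A, to=B, msg='bye')): A:[pong,ack] B:[req,resp,err,bye] C:[ping]

Answer: 3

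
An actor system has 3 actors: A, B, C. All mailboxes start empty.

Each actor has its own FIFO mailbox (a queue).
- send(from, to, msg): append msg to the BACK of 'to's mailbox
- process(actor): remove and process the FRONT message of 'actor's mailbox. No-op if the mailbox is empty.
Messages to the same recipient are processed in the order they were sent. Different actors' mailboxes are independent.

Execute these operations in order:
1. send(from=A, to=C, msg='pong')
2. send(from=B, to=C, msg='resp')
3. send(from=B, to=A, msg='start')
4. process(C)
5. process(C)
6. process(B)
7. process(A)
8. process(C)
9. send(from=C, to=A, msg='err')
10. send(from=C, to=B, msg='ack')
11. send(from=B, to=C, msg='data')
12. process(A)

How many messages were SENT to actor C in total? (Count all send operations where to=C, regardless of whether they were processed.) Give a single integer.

After 1 (send(from=A, to=C, msg='pong')): A:[] B:[] C:[pong]
After 2 (send(from=B, to=C, msg='resp')): A:[] B:[] C:[pong,resp]
After 3 (send(from=B, to=A, msg='start')): A:[start] B:[] C:[pong,resp]
After 4 (process(C)): A:[start] B:[] C:[resp]
After 5 (process(C)): A:[start] B:[] C:[]
After 6 (process(B)): A:[start] B:[] C:[]
After 7 (process(A)): A:[] B:[] C:[]
After 8 (process(C)): A:[] B:[] C:[]
After 9 (send(from=C, to=A, msg='err')): A:[err] B:[] C:[]
After 10 (send(from=C, to=B, msg='ack')): A:[err] B:[ack] C:[]
After 11 (send(from=B, to=C, msg='data')): A:[err] B:[ack] C:[data]
After 12 (process(A)): A:[] B:[ack] C:[data]

Answer: 3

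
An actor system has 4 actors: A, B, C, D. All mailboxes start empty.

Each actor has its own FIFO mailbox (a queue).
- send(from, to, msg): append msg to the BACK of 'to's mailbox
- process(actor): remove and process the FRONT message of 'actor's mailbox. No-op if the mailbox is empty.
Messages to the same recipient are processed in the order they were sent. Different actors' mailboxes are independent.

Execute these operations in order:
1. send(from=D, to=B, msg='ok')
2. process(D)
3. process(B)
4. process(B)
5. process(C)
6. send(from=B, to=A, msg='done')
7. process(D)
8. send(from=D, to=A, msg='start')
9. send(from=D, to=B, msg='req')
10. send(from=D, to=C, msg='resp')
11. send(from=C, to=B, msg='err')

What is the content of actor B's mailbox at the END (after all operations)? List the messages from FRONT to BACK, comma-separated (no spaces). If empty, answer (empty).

Answer: req,err

Derivation:
After 1 (send(from=D, to=B, msg='ok')): A:[] B:[ok] C:[] D:[]
After 2 (process(D)): A:[] B:[ok] C:[] D:[]
After 3 (process(B)): A:[] B:[] C:[] D:[]
After 4 (process(B)): A:[] B:[] C:[] D:[]
After 5 (process(C)): A:[] B:[] C:[] D:[]
After 6 (send(from=B, to=A, msg='done')): A:[done] B:[] C:[] D:[]
After 7 (process(D)): A:[done] B:[] C:[] D:[]
After 8 (send(from=D, to=A, msg='start')): A:[done,start] B:[] C:[] D:[]
After 9 (send(from=D, to=B, msg='req')): A:[done,start] B:[req] C:[] D:[]
After 10 (send(from=D, to=C, msg='resp')): A:[done,start] B:[req] C:[resp] D:[]
After 11 (send(from=C, to=B, msg='err')): A:[done,start] B:[req,err] C:[resp] D:[]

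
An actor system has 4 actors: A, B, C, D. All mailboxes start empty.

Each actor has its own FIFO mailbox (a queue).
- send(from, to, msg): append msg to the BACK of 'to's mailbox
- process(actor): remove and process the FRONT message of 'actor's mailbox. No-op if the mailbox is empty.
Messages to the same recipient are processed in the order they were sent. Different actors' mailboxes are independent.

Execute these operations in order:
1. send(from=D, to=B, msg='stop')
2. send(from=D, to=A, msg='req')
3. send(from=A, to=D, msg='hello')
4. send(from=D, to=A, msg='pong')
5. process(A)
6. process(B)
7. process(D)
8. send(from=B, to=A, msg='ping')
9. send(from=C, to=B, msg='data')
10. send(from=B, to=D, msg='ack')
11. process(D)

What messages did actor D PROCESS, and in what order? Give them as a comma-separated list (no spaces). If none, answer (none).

Answer: hello,ack

Derivation:
After 1 (send(from=D, to=B, msg='stop')): A:[] B:[stop] C:[] D:[]
After 2 (send(from=D, to=A, msg='req')): A:[req] B:[stop] C:[] D:[]
After 3 (send(from=A, to=D, msg='hello')): A:[req] B:[stop] C:[] D:[hello]
After 4 (send(from=D, to=A, msg='pong')): A:[req,pong] B:[stop] C:[] D:[hello]
After 5 (process(A)): A:[pong] B:[stop] C:[] D:[hello]
After 6 (process(B)): A:[pong] B:[] C:[] D:[hello]
After 7 (process(D)): A:[pong] B:[] C:[] D:[]
After 8 (send(from=B, to=A, msg='ping')): A:[pong,ping] B:[] C:[] D:[]
After 9 (send(from=C, to=B, msg='data')): A:[pong,ping] B:[data] C:[] D:[]
After 10 (send(from=B, to=D, msg='ack')): A:[pong,ping] B:[data] C:[] D:[ack]
After 11 (process(D)): A:[pong,ping] B:[data] C:[] D:[]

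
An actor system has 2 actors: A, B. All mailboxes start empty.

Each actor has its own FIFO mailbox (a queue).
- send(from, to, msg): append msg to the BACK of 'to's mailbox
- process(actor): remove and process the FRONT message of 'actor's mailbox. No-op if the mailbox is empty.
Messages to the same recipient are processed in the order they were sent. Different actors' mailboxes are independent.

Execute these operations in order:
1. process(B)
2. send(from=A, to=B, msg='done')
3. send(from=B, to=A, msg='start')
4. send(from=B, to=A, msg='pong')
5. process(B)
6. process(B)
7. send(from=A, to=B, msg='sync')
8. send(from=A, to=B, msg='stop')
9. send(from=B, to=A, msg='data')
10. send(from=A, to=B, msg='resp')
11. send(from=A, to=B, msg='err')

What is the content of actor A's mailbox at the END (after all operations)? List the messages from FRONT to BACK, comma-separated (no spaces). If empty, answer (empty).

Answer: start,pong,data

Derivation:
After 1 (process(B)): A:[] B:[]
After 2 (send(from=A, to=B, msg='done')): A:[] B:[done]
After 3 (send(from=B, to=A, msg='start')): A:[start] B:[done]
After 4 (send(from=B, to=A, msg='pong')): A:[start,pong] B:[done]
After 5 (process(B)): A:[start,pong] B:[]
After 6 (process(B)): A:[start,pong] B:[]
After 7 (send(from=A, to=B, msg='sync')): A:[start,pong] B:[sync]
After 8 (send(from=A, to=B, msg='stop')): A:[start,pong] B:[sync,stop]
After 9 (send(from=B, to=A, msg='data')): A:[start,pong,data] B:[sync,stop]
After 10 (send(from=A, to=B, msg='resp')): A:[start,pong,data] B:[sync,stop,resp]
After 11 (send(from=A, to=B, msg='err')): A:[start,pong,data] B:[sync,stop,resp,err]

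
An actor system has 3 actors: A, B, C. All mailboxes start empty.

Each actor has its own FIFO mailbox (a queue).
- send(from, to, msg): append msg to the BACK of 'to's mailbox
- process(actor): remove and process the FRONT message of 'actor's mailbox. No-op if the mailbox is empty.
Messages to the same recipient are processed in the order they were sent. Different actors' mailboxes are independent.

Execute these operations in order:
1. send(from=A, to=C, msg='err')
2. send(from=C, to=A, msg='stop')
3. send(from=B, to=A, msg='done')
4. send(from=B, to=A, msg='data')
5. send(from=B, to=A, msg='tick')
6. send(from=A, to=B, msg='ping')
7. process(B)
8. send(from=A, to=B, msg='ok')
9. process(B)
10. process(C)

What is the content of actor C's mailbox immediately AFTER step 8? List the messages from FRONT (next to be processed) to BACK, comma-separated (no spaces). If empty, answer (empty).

After 1 (send(from=A, to=C, msg='err')): A:[] B:[] C:[err]
After 2 (send(from=C, to=A, msg='stop')): A:[stop] B:[] C:[err]
After 3 (send(from=B, to=A, msg='done')): A:[stop,done] B:[] C:[err]
After 4 (send(from=B, to=A, msg='data')): A:[stop,done,data] B:[] C:[err]
After 5 (send(from=B, to=A, msg='tick')): A:[stop,done,data,tick] B:[] C:[err]
After 6 (send(from=A, to=B, msg='ping')): A:[stop,done,data,tick] B:[ping] C:[err]
After 7 (process(B)): A:[stop,done,data,tick] B:[] C:[err]
After 8 (send(from=A, to=B, msg='ok')): A:[stop,done,data,tick] B:[ok] C:[err]

err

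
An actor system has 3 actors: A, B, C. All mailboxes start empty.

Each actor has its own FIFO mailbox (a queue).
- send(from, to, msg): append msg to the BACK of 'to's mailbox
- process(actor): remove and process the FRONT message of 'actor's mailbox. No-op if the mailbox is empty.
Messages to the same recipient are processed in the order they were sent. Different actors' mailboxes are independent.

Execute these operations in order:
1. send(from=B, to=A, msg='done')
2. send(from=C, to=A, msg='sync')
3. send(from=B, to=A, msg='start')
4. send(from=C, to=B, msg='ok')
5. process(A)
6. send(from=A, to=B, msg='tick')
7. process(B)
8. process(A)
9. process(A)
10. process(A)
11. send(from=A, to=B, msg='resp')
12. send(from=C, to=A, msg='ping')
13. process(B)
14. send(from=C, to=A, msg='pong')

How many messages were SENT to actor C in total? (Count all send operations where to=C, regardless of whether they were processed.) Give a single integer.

After 1 (send(from=B, to=A, msg='done')): A:[done] B:[] C:[]
After 2 (send(from=C, to=A, msg='sync')): A:[done,sync] B:[] C:[]
After 3 (send(from=B, to=A, msg='start')): A:[done,sync,start] B:[] C:[]
After 4 (send(from=C, to=B, msg='ok')): A:[done,sync,start] B:[ok] C:[]
After 5 (process(A)): A:[sync,start] B:[ok] C:[]
After 6 (send(from=A, to=B, msg='tick')): A:[sync,start] B:[ok,tick] C:[]
After 7 (process(B)): A:[sync,start] B:[tick] C:[]
After 8 (process(A)): A:[start] B:[tick] C:[]
After 9 (process(A)): A:[] B:[tick] C:[]
After 10 (process(A)): A:[] B:[tick] C:[]
After 11 (send(from=A, to=B, msg='resp')): A:[] B:[tick,resp] C:[]
After 12 (send(from=C, to=A, msg='ping')): A:[ping] B:[tick,resp] C:[]
After 13 (process(B)): A:[ping] B:[resp] C:[]
After 14 (send(from=C, to=A, msg='pong')): A:[ping,pong] B:[resp] C:[]

Answer: 0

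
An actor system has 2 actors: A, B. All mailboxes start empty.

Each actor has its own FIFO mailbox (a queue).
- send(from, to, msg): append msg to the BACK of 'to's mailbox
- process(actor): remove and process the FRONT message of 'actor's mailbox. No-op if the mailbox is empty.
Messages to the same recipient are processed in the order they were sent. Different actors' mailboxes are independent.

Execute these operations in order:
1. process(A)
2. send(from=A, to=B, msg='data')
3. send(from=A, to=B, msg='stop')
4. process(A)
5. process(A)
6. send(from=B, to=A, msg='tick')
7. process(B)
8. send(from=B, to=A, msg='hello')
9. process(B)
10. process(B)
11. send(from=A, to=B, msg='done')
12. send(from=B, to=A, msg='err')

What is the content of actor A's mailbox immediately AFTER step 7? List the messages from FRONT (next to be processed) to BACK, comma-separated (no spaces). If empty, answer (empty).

After 1 (process(A)): A:[] B:[]
After 2 (send(from=A, to=B, msg='data')): A:[] B:[data]
After 3 (send(from=A, to=B, msg='stop')): A:[] B:[data,stop]
After 4 (process(A)): A:[] B:[data,stop]
After 5 (process(A)): A:[] B:[data,stop]
After 6 (send(from=B, to=A, msg='tick')): A:[tick] B:[data,stop]
After 7 (process(B)): A:[tick] B:[stop]

tick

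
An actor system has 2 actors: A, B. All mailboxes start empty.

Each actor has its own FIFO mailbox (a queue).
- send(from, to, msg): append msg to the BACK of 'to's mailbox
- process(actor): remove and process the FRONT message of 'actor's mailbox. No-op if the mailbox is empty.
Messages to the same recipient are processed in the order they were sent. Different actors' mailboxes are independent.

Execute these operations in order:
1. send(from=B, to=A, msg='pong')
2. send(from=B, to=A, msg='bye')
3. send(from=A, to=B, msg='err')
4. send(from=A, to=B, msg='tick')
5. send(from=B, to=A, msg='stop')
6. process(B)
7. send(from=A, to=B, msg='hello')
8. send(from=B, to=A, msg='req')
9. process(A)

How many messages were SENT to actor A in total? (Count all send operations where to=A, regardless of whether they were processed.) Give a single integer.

After 1 (send(from=B, to=A, msg='pong')): A:[pong] B:[]
After 2 (send(from=B, to=A, msg='bye')): A:[pong,bye] B:[]
After 3 (send(from=A, to=B, msg='err')): A:[pong,bye] B:[err]
After 4 (send(from=A, to=B, msg='tick')): A:[pong,bye] B:[err,tick]
After 5 (send(from=B, to=A, msg='stop')): A:[pong,bye,stop] B:[err,tick]
After 6 (process(B)): A:[pong,bye,stop] B:[tick]
After 7 (send(from=A, to=B, msg='hello')): A:[pong,bye,stop] B:[tick,hello]
After 8 (send(from=B, to=A, msg='req')): A:[pong,bye,stop,req] B:[tick,hello]
After 9 (process(A)): A:[bye,stop,req] B:[tick,hello]

Answer: 4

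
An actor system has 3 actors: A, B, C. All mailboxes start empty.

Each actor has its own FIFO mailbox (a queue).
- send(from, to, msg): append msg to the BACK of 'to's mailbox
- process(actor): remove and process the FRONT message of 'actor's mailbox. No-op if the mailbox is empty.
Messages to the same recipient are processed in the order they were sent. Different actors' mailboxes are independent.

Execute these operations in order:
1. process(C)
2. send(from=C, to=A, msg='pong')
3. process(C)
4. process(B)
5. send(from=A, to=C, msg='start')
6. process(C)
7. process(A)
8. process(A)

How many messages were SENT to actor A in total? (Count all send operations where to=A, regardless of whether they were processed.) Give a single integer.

Answer: 1

Derivation:
After 1 (process(C)): A:[] B:[] C:[]
After 2 (send(from=C, to=A, msg='pong')): A:[pong] B:[] C:[]
After 3 (process(C)): A:[pong] B:[] C:[]
After 4 (process(B)): A:[pong] B:[] C:[]
After 5 (send(from=A, to=C, msg='start')): A:[pong] B:[] C:[start]
After 6 (process(C)): A:[pong] B:[] C:[]
After 7 (process(A)): A:[] B:[] C:[]
After 8 (process(A)): A:[] B:[] C:[]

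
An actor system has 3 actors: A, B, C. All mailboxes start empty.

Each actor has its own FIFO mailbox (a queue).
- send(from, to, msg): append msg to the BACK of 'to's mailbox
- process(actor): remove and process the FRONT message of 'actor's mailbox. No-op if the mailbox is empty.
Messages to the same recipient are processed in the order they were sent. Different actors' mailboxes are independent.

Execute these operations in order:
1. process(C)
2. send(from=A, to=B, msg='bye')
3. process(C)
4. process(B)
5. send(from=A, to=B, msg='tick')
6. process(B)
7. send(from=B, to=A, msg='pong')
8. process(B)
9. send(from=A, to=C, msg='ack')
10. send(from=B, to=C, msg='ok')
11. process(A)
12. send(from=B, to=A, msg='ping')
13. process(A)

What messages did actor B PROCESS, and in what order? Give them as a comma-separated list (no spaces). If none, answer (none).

Answer: bye,tick

Derivation:
After 1 (process(C)): A:[] B:[] C:[]
After 2 (send(from=A, to=B, msg='bye')): A:[] B:[bye] C:[]
After 3 (process(C)): A:[] B:[bye] C:[]
After 4 (process(B)): A:[] B:[] C:[]
After 5 (send(from=A, to=B, msg='tick')): A:[] B:[tick] C:[]
After 6 (process(B)): A:[] B:[] C:[]
After 7 (send(from=B, to=A, msg='pong')): A:[pong] B:[] C:[]
After 8 (process(B)): A:[pong] B:[] C:[]
After 9 (send(from=A, to=C, msg='ack')): A:[pong] B:[] C:[ack]
After 10 (send(from=B, to=C, msg='ok')): A:[pong] B:[] C:[ack,ok]
After 11 (process(A)): A:[] B:[] C:[ack,ok]
After 12 (send(from=B, to=A, msg='ping')): A:[ping] B:[] C:[ack,ok]
After 13 (process(A)): A:[] B:[] C:[ack,ok]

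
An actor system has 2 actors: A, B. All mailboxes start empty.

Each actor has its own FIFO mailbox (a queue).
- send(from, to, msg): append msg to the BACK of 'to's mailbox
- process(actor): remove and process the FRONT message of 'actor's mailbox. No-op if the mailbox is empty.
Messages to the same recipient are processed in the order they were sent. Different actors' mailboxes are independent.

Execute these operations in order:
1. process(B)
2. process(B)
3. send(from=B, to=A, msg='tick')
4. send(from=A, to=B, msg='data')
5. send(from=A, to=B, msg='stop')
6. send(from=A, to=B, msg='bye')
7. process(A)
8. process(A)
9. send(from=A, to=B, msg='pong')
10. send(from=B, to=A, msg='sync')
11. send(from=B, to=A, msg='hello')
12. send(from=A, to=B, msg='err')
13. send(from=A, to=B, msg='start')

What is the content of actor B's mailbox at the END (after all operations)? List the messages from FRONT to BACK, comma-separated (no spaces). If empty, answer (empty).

After 1 (process(B)): A:[] B:[]
After 2 (process(B)): A:[] B:[]
After 3 (send(from=B, to=A, msg='tick')): A:[tick] B:[]
After 4 (send(from=A, to=B, msg='data')): A:[tick] B:[data]
After 5 (send(from=A, to=B, msg='stop')): A:[tick] B:[data,stop]
After 6 (send(from=A, to=B, msg='bye')): A:[tick] B:[data,stop,bye]
After 7 (process(A)): A:[] B:[data,stop,bye]
After 8 (process(A)): A:[] B:[data,stop,bye]
After 9 (send(from=A, to=B, msg='pong')): A:[] B:[data,stop,bye,pong]
After 10 (send(from=B, to=A, msg='sync')): A:[sync] B:[data,stop,bye,pong]
After 11 (send(from=B, to=A, msg='hello')): A:[sync,hello] B:[data,stop,bye,pong]
After 12 (send(from=A, to=B, msg='err')): A:[sync,hello] B:[data,stop,bye,pong,err]
After 13 (send(from=A, to=B, msg='start')): A:[sync,hello] B:[data,stop,bye,pong,err,start]

Answer: data,stop,bye,pong,err,start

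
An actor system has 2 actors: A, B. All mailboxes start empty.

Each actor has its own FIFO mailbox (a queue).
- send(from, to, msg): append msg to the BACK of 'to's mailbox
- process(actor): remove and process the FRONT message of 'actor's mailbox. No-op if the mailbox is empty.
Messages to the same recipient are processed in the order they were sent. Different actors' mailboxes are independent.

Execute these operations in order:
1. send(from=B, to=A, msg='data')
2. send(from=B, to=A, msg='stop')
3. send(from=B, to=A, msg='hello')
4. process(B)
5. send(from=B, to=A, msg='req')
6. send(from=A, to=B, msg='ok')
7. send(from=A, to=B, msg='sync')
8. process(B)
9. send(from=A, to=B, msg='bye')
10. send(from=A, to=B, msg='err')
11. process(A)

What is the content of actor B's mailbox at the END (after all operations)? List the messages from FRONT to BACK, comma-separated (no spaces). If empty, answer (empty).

Answer: sync,bye,err

Derivation:
After 1 (send(from=B, to=A, msg='data')): A:[data] B:[]
After 2 (send(from=B, to=A, msg='stop')): A:[data,stop] B:[]
After 3 (send(from=B, to=A, msg='hello')): A:[data,stop,hello] B:[]
After 4 (process(B)): A:[data,stop,hello] B:[]
After 5 (send(from=B, to=A, msg='req')): A:[data,stop,hello,req] B:[]
After 6 (send(from=A, to=B, msg='ok')): A:[data,stop,hello,req] B:[ok]
After 7 (send(from=A, to=B, msg='sync')): A:[data,stop,hello,req] B:[ok,sync]
After 8 (process(B)): A:[data,stop,hello,req] B:[sync]
After 9 (send(from=A, to=B, msg='bye')): A:[data,stop,hello,req] B:[sync,bye]
After 10 (send(from=A, to=B, msg='err')): A:[data,stop,hello,req] B:[sync,bye,err]
After 11 (process(A)): A:[stop,hello,req] B:[sync,bye,err]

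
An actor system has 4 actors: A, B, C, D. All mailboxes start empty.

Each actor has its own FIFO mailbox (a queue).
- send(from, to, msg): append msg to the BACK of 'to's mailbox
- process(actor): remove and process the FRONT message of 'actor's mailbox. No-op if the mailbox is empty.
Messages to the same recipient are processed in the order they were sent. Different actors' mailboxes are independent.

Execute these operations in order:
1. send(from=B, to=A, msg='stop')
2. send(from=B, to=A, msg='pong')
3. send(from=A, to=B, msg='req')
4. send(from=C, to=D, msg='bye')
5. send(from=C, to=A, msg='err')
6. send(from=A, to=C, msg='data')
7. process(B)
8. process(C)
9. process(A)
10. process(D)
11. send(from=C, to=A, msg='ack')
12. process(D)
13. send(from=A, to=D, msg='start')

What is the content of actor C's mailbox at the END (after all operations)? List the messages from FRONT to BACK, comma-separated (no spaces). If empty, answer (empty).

Answer: (empty)

Derivation:
After 1 (send(from=B, to=A, msg='stop')): A:[stop] B:[] C:[] D:[]
After 2 (send(from=B, to=A, msg='pong')): A:[stop,pong] B:[] C:[] D:[]
After 3 (send(from=A, to=B, msg='req')): A:[stop,pong] B:[req] C:[] D:[]
After 4 (send(from=C, to=D, msg='bye')): A:[stop,pong] B:[req] C:[] D:[bye]
After 5 (send(from=C, to=A, msg='err')): A:[stop,pong,err] B:[req] C:[] D:[bye]
After 6 (send(from=A, to=C, msg='data')): A:[stop,pong,err] B:[req] C:[data] D:[bye]
After 7 (process(B)): A:[stop,pong,err] B:[] C:[data] D:[bye]
After 8 (process(C)): A:[stop,pong,err] B:[] C:[] D:[bye]
After 9 (process(A)): A:[pong,err] B:[] C:[] D:[bye]
After 10 (process(D)): A:[pong,err] B:[] C:[] D:[]
After 11 (send(from=C, to=A, msg='ack')): A:[pong,err,ack] B:[] C:[] D:[]
After 12 (process(D)): A:[pong,err,ack] B:[] C:[] D:[]
After 13 (send(from=A, to=D, msg='start')): A:[pong,err,ack] B:[] C:[] D:[start]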